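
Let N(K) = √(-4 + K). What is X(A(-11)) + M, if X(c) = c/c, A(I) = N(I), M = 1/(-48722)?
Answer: 48721/48722 ≈ 0.99998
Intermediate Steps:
M = -1/48722 ≈ -2.0525e-5
A(I) = √(-4 + I)
X(c) = 1
X(A(-11)) + M = 1 - 1/48722 = 48721/48722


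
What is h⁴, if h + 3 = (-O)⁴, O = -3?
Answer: 37015056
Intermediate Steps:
h = 78 (h = -3 + (-1*(-3))⁴ = -3 + 3⁴ = -3 + 81 = 78)
h⁴ = 78⁴ = 37015056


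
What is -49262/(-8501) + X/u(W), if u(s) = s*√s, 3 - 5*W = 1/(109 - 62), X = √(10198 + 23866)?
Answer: 49262/8501 + 47*√700441/98 ≈ 407.18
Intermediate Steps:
X = 4*√2129 (X = √34064 = 4*√2129 ≈ 184.56)
W = 28/47 (W = ⅗ - 1/(5*(109 - 62)) = ⅗ - ⅕/47 = ⅗ - ⅕*1/47 = ⅗ - 1/235 = 28/47 ≈ 0.59575)
u(s) = s^(3/2)
-49262/(-8501) + X/u(W) = -49262/(-8501) + (4*√2129)/((28/47)^(3/2)) = -49262*(-1/8501) + (4*√2129)/((56*√329/2209)) = 49262/8501 + (4*√2129)*(47*√329/392) = 49262/8501 + 47*√700441/98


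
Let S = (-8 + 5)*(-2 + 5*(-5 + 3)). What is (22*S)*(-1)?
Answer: -792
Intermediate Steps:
S = 36 (S = -3*(-2 + 5*(-2)) = -3*(-2 - 10) = -3*(-12) = 36)
(22*S)*(-1) = (22*36)*(-1) = 792*(-1) = -792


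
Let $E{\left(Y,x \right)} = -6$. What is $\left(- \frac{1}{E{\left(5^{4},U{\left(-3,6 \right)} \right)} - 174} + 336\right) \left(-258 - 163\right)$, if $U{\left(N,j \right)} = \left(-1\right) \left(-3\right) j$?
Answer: $- \frac{25462501}{180} \approx -1.4146 \cdot 10^{5}$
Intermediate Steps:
$U{\left(N,j \right)} = 3 j$
$\left(- \frac{1}{E{\left(5^{4},U{\left(-3,6 \right)} \right)} - 174} + 336\right) \left(-258 - 163\right) = \left(- \frac{1}{-6 - 174} + 336\right) \left(-258 - 163\right) = \left(- \frac{1}{-180} + 336\right) \left(-421\right) = \left(\left(-1\right) \left(- \frac{1}{180}\right) + 336\right) \left(-421\right) = \left(\frac{1}{180} + 336\right) \left(-421\right) = \frac{60481}{180} \left(-421\right) = - \frac{25462501}{180}$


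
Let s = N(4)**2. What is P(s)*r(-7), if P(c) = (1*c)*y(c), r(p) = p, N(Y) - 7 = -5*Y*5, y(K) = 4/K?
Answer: -28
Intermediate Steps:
N(Y) = 7 - 25*Y (N(Y) = 7 - 5*Y*5 = 7 - 25*Y)
s = 8649 (s = (7 - 25*4)**2 = (7 - 100)**2 = (-93)**2 = 8649)
P(c) = 4 (P(c) = (1*c)*(4/c) = c*(4/c) = 4)
P(s)*r(-7) = 4*(-7) = -28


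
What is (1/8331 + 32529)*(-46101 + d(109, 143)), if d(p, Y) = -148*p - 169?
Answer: -16910885838200/8331 ≈ -2.0299e+9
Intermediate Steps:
d(p, Y) = -169 - 148*p
(1/8331 + 32529)*(-46101 + d(109, 143)) = (1/8331 + 32529)*(-46101 + (-169 - 148*109)) = (1/8331 + 32529)*(-46101 + (-169 - 16132)) = 270999100*(-46101 - 16301)/8331 = (270999100/8331)*(-62402) = -16910885838200/8331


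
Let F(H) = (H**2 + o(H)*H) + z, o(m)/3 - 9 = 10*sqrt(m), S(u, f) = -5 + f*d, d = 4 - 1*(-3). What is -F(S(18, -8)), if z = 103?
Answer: -2177 + 1830*I*sqrt(61) ≈ -2177.0 + 14293.0*I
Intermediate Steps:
d = 7 (d = 4 + 3 = 7)
S(u, f) = -5 + 7*f (S(u, f) = -5 + f*7 = -5 + 7*f)
o(m) = 27 + 30*sqrt(m) (o(m) = 27 + 3*(10*sqrt(m)) = 27 + 30*sqrt(m))
F(H) = 103 + H**2 + H*(27 + 30*sqrt(H)) (F(H) = (H**2 + (27 + 30*sqrt(H))*H) + 103 = (H**2 + H*(27 + 30*sqrt(H))) + 103 = 103 + H**2 + H*(27 + 30*sqrt(H)))
-F(S(18, -8)) = -(103 + (-5 + 7*(-8))**2 + 27*(-5 + 7*(-8)) + 30*(-5 + 7*(-8))**(3/2)) = -(103 + (-5 - 56)**2 + 27*(-5 - 56) + 30*(-5 - 56)**(3/2)) = -(103 + (-61)**2 + 27*(-61) + 30*(-61)**(3/2)) = -(103 + 3721 - 1647 + 30*(-61*I*sqrt(61))) = -(103 + 3721 - 1647 - 1830*I*sqrt(61)) = -(2177 - 1830*I*sqrt(61)) = -2177 + 1830*I*sqrt(61)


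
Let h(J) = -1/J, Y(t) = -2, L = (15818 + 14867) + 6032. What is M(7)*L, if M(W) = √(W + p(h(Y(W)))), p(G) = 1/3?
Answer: 12239*√66 ≈ 99430.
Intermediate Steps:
L = 36717 (L = 30685 + 6032 = 36717)
p(G) = ⅓
M(W) = √(⅓ + W) (M(W) = √(W + ⅓) = √(⅓ + W))
M(7)*L = (√(3 + 9*7)/3)*36717 = (√(3 + 63)/3)*36717 = (√66/3)*36717 = 12239*√66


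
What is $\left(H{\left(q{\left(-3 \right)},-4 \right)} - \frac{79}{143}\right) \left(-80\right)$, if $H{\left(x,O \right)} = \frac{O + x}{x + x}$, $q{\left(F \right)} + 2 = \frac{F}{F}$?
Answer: $- \frac{22280}{143} \approx -155.8$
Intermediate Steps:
$q{\left(F \right)} = -1$ ($q{\left(F \right)} = -2 + \frac{F}{F} = -2 + 1 = -1$)
$H{\left(x,O \right)} = \frac{O + x}{2 x}$
$\left(H{\left(q{\left(-3 \right)},-4 \right)} - \frac{79}{143}\right) \left(-80\right) = \left(\frac{-4 - 1}{2 \left(-1\right)} - \frac{79}{143}\right) \left(-80\right) = \left(\frac{1}{2} \left(-1\right) \left(-5\right) - \frac{79}{143}\right) \left(-80\right) = \left(\frac{5}{2} - \frac{79}{143}\right) \left(-80\right) = \frac{557}{286} \left(-80\right) = - \frac{22280}{143}$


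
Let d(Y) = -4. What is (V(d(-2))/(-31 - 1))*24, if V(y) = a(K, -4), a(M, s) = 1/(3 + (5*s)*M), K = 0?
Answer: -¼ ≈ -0.25000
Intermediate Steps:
a(M, s) = 1/(3 + 5*M*s)
V(y) = ⅓ (V(y) = 1/(3 + 5*0*(-4)) = 1/(3 + 0) = 1/3 = ⅓)
(V(d(-2))/(-31 - 1))*24 = (1/(3*(-31 - 1)))*24 = ((⅓)/(-32))*24 = ((⅓)*(-1/32))*24 = -1/96*24 = -¼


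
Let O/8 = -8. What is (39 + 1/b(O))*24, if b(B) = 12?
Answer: 938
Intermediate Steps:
O = -64 (O = 8*(-8) = -64)
(39 + 1/b(O))*24 = (39 + 1/12)*24 = (469/12)*24 = 938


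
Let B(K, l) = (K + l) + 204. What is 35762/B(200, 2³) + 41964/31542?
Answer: 95441181/1082942 ≈ 88.131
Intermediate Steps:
B(K, l) = 204 + K + l
35762/B(200, 2³) + 41964/31542 = 35762/(204 + 200 + 2³) + 41964/31542 = 35762/(204 + 200 + 8) + 41964*(1/31542) = 35762/412 + 6994/5257 = 35762*(1/412) + 6994/5257 = 17881/206 + 6994/5257 = 95441181/1082942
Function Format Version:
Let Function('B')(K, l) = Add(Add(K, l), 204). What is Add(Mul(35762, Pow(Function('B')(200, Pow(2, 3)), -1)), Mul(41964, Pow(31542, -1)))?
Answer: Rational(95441181, 1082942) ≈ 88.131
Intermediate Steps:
Function('B')(K, l) = Add(204, K, l)
Add(Mul(35762, Pow(Function('B')(200, Pow(2, 3)), -1)), Mul(41964, Pow(31542, -1))) = Add(Mul(35762, Pow(Add(204, 200, Pow(2, 3)), -1)), Mul(41964, Pow(31542, -1))) = Add(Mul(35762, Pow(Add(204, 200, 8), -1)), Mul(41964, Rational(1, 31542))) = Add(Mul(35762, Pow(412, -1)), Rational(6994, 5257)) = Add(Mul(35762, Rational(1, 412)), Rational(6994, 5257)) = Add(Rational(17881, 206), Rational(6994, 5257)) = Rational(95441181, 1082942)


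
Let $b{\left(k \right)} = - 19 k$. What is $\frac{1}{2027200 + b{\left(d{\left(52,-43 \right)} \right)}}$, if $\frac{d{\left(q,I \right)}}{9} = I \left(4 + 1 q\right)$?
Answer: $\frac{1}{2438968} \approx 4.1001 \cdot 10^{-7}$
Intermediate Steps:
$d{\left(q,I \right)} = 9 I \left(4 + q\right)$ ($d{\left(q,I \right)} = 9 I \left(4 + 1 q\right) = 9 I \left(4 + q\right)$)
$\frac{1}{2027200 + b{\left(d{\left(52,-43 \right)} \right)}} = \frac{1}{2027200 - 19 \cdot 9 \left(-43\right) \left(4 + 52\right)} = \frac{1}{2027200 - 19 \cdot 9 \left(-43\right) 56} = \frac{1}{2027200 - -411768} = \frac{1}{2027200 + 411768} = \frac{1}{2438968}$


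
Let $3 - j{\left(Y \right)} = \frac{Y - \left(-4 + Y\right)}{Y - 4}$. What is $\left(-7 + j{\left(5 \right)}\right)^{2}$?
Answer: $64$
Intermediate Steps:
$j{\left(Y \right)} = 3 - \frac{4}{-4 + Y}$ ($j{\left(Y \right)} = 3 - \frac{Y - \left(-4 + Y\right)}{Y - 4} = 3 - \frac{4}{-4 + Y}$)
$\left(-7 + j{\left(5 \right)}\right)^{2} = \left(-7 + \frac{-16 + 3 \cdot 5}{-4 + 5}\right)^{2} = \left(-7 + \frac{-16 + 15}{1}\right)^{2} = \left(-7 + 1 \left(-1\right)\right)^{2} = \left(-7 - 1\right)^{2} = \left(-8\right)^{2} = 64$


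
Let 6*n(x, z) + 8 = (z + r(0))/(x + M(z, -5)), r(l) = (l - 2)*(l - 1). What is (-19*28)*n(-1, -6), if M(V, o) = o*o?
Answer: 6517/9 ≈ 724.11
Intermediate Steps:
M(V, o) = o²
r(l) = (-1 + l)*(-2 + l) (r(l) = (-2 + l)*(-1 + l) = (-1 + l)*(-2 + l))
n(x, z) = -4/3 + (2 + z)/(6*(25 + x)) (n(x, z) = -4/3 + ((z + (2 + 0² - 3*0))/(x + (-5)²))/6 = -4/3 + ((z + (2 + 0 + 0))/(x + 25))/6 = -4/3 + ((z + 2)/(25 + x))/6 = -4/3 + ((2 + z)/(25 + x))/6 = -4/3 + (2 + z)/(6*(25 + x)))
(-19*28)*n(-1, -6) = (-19*28)*((-198 - 6 - 8*(-1))/(6*(25 - 1))) = -266*(-198 - 6 + 8)/(3*24) = -266*(-196)/(3*24) = -532*(-49/36) = 6517/9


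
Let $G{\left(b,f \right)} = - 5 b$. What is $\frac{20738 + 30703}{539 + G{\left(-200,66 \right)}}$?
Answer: $\frac{17147}{513} \approx 33.425$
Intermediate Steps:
$\frac{20738 + 30703}{539 + G{\left(-200,66 \right)}} = \frac{20738 + 30703}{539 - -1000} = \frac{51441}{539 + 1000} = \frac{51441}{1539} = 51441 \cdot \frac{1}{1539} = \frac{17147}{513}$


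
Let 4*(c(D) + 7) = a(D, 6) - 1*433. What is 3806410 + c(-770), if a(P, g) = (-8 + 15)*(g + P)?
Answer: 15219831/4 ≈ 3.8050e+6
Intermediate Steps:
a(P, g) = 7*P + 7*g (a(P, g) = 7*(P + g) = 7*P + 7*g)
c(D) = -419/4 + 7*D/4 (c(D) = -7 + ((7*D + 7*6) - 1*433)/4 = -7 + ((7*D + 42) - 433)/4 = -7 + ((42 + 7*D) - 433)/4 = -7 + (-391 + 7*D)/4 = -7 + (-391/4 + 7*D/4) = -419/4 + 7*D/4)
3806410 + c(-770) = 3806410 + (-419/4 + (7/4)*(-770)) = 3806410 + (-419/4 - 2695/2) = 3806410 - 5809/4 = 15219831/4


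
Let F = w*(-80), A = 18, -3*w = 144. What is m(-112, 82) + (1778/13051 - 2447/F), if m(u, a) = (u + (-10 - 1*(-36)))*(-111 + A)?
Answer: 400801380043/50115840 ≈ 7997.5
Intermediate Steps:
w = -48 (w = -⅓*144 = -48)
m(u, a) = -2418 - 93*u (m(u, a) = (u + (-10 - 1*(-36)))*(-111 + 18) = (u + (-10 + 36))*(-93) = (u + 26)*(-93) = (26 + u)*(-93) = -2418 - 93*u)
F = 3840 (F = -48*(-80) = 3840)
m(-112, 82) + (1778/13051 - 2447/F) = (-2418 - 93*(-112)) + (1778/13051 - 2447/3840) = (-2418 + 10416) + (1778*(1/13051) - 2447*1/3840) = 7998 + (1778/13051 - 2447/3840) = 7998 - 25108277/50115840 = 400801380043/50115840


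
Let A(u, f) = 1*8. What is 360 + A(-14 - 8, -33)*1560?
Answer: 12840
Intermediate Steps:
A(u, f) = 8
360 + A(-14 - 8, -33)*1560 = 360 + 8*1560 = 360 + 12480 = 12840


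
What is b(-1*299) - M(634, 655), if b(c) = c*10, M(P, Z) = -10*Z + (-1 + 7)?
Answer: 3554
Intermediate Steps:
M(P, Z) = 6 - 10*Z (M(P, Z) = -10*Z + 6 = 6 - 10*Z)
b(c) = 10*c
b(-1*299) - M(634, 655) = 10*(-1*299) - (6 - 10*655) = 10*(-299) - (6 - 6550) = -2990 - 1*(-6544) = -2990 + 6544 = 3554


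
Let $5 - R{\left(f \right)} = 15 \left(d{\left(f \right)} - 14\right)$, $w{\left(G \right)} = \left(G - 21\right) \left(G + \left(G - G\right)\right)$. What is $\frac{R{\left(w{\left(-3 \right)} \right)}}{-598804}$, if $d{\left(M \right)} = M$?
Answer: $\frac{865}{598804} \approx 0.0014445$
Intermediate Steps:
$w{\left(G \right)} = G \left(-21 + G\right)$ ($w{\left(G \right)} = \left(-21 + G\right) \left(G + 0\right) = \left(-21 + G\right) G = G \left(-21 + G\right)$)
$R{\left(f \right)} = 215 - 15 f$ ($R{\left(f \right)} = 5 - 15 \left(f - 14\right) = 5 - 15 \left(-14 + f\right) = 5 - \left(-210 + 15 f\right) = 215 - 15 f$)
$\frac{R{\left(w{\left(-3 \right)} \right)}}{-598804} = \frac{215 - 15 \left(- 3 \left(-21 - 3\right)\right)}{-598804} = \left(215 - 15 \left(\left(-3\right) \left(-24\right)\right)\right) \left(- \frac{1}{598804}\right) = \left(215 - 1080\right) \left(- \frac{1}{598804}\right) = \left(-865\right) \left(- \frac{1}{598804}\right) = \frac{865}{598804}$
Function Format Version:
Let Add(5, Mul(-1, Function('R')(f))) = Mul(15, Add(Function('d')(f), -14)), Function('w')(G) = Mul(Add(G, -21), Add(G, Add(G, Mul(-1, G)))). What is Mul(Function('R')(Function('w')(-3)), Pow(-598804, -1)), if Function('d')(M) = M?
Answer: Rational(865, 598804) ≈ 0.0014445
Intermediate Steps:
Function('w')(G) = Mul(G, Add(-21, G)) (Function('w')(G) = Mul(Add(-21, G), Add(G, 0)) = Mul(Add(-21, G), G) = Mul(G, Add(-21, G)))
Function('R')(f) = Add(215, Mul(-15, f)) (Function('R')(f) = Add(5, Mul(-1, Mul(15, Add(f, -14)))) = Add(5, Mul(-1, Mul(15, Add(-14, f)))) = Add(5, Mul(-1, Add(-210, Mul(15, f)))) = Add(5, Add(210, Mul(-15, f))) = Add(215, Mul(-15, f)))
Mul(Function('R')(Function('w')(-3)), Pow(-598804, -1)) = Mul(Add(215, Mul(-15, Mul(-3, Add(-21, -3)))), Pow(-598804, -1)) = Mul(Add(215, Mul(-15, Mul(-3, -24))), Rational(-1, 598804)) = Mul(Add(215, Mul(-15, 72)), Rational(-1, 598804)) = Mul(Add(215, -1080), Rational(-1, 598804)) = Mul(-865, Rational(-1, 598804)) = Rational(865, 598804)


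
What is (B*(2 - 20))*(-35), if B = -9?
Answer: -5670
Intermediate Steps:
(B*(2 - 20))*(-35) = -9*(2 - 20)*(-35) = -9*(-18)*(-35) = 162*(-35) = -5670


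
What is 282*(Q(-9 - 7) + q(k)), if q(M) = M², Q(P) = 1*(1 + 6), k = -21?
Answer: 126336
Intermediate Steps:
Q(P) = 7 (Q(P) = 1*7 = 7)
282*(Q(-9 - 7) + q(k)) = 282*(7 + (-21)²) = 282*(7 + 441) = 282*448 = 126336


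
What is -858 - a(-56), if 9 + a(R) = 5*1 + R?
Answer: -798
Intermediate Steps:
a(R) = -4 + R (a(R) = -9 + (5*1 + R) = -9 + (5 + R) = -4 + R)
-858 - a(-56) = -858 - (-4 - 56) = -858 - 1*(-60) = -858 + 60 = -798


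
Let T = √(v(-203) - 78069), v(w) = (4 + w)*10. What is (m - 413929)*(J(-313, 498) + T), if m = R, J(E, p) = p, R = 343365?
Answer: -35140872 - 70564*I*√80059 ≈ -3.5141e+7 - 1.9966e+7*I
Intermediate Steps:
m = 343365
v(w) = 40 + 10*w
T = I*√80059 (T = √((40 + 10*(-203)) - 78069) = √((40 - 2030) - 78069) = √(-1990 - 78069) = √(-80059) = I*√80059 ≈ 282.95*I)
(m - 413929)*(J(-313, 498) + T) = (343365 - 413929)*(498 + I*√80059) = -70564*(498 + I*√80059) = -35140872 - 70564*I*√80059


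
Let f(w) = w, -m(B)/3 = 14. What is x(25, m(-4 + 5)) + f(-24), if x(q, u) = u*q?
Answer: -1074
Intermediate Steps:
m(B) = -42 (m(B) = -3*14 = -42)
x(q, u) = q*u
x(25, m(-4 + 5)) + f(-24) = 25*(-42) - 24 = -1050 - 24 = -1074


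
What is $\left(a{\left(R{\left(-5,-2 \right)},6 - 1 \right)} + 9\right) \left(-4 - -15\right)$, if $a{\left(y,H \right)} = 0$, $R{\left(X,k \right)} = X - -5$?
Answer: $99$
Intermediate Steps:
$R{\left(X,k \right)} = 5 + X$ ($R{\left(X,k \right)} = X + 5 = 5 + X$)
$\left(a{\left(R{\left(-5,-2 \right)},6 - 1 \right)} + 9\right) \left(-4 - -15\right) = \left(0 + 9\right) \left(-4 - -15\right) = 9 \left(-4 + 15\right) = 9 \cdot 11 = 99$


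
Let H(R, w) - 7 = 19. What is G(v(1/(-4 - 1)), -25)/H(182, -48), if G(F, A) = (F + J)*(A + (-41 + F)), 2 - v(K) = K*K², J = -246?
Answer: 243961501/406250 ≈ 600.52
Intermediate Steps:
H(R, w) = 26 (H(R, w) = 7 + 19 = 26)
v(K) = 2 - K³ (v(K) = 2 - K*K² = 2 - K³)
G(F, A) = (-246 + F)*(-41 + A + F) (G(F, A) = (F - 246)*(A + (-41 + F)) = (-246 + F)*(-41 + A + F))
G(v(1/(-4 - 1)), -25)/H(182, -48) = (10086 + (2 - (1/(-4 - 1))³)² - 287*(2 - (1/(-4 - 1))³) - 246*(-25) - 25*(2 - (1/(-4 - 1))³))/26 = (10086 + (2 - (1/(-5))³)² - 287*(2 - (1/(-5))³) + 6150 - 25*(2 - (1/(-5))³))*(1/26) = (10086 + (2 - (-⅕)³)² - 287*(2 - (-⅕)³) + 6150 - 25*(2 - (-⅕)³))*(1/26) = (10086 + (2 - 1*(-1/125))² - 287*(2 - 1*(-1/125)) + 6150 - 25*(2 - 1*(-1/125)))*(1/26) = (10086 + (2 + 1/125)² - 287*(2 + 1/125) + 6150 - 25*(2 + 1/125))*(1/26) = (10086 + (251/125)² - 287*251/125 + 6150 - 25*251/125)*(1/26) = (10086 + 63001/15625 - 72037/125 + 6150 - 251/5)*(1/26) = (243961501/15625)*(1/26) = 243961501/406250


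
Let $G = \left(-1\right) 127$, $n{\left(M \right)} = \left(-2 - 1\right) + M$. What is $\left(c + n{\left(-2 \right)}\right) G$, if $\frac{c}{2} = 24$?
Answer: $-5461$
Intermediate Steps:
$n{\left(M \right)} = -3 + M$
$c = 48$ ($c = 2 \cdot 24 = 48$)
$G = -127$
$\left(c + n{\left(-2 \right)}\right) G = \left(48 - 5\right) \left(-127\right) = 43 \left(-127\right) = -5461$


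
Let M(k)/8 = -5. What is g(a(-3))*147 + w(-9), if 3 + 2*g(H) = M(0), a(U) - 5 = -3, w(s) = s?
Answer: -6339/2 ≈ -3169.5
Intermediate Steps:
M(k) = -40 (M(k) = 8*(-5) = -40)
a(U) = 2 (a(U) = 5 - 3 = 2)
g(H) = -43/2 (g(H) = -3/2 + (½)*(-40) = -3/2 - 20 = -43/2)
g(a(-3))*147 + w(-9) = -43/2*147 - 9 = -6321/2 - 9 = -6339/2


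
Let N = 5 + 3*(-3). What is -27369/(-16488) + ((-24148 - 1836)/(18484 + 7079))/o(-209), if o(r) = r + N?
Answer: 16605601367/9975091608 ≈ 1.6647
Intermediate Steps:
N = -4 (N = 5 - 9 = -4)
o(r) = -4 + r (o(r) = r - 4 = -4 + r)
-27369/(-16488) + ((-24148 - 1836)/(18484 + 7079))/o(-209) = -27369/(-16488) + ((-24148 - 1836)/(18484 + 7079))/(-4 - 209) = -27369*(-1/16488) - 25984/25563/(-213) = 3041/1832 - 25984*1/25563*(-1/213) = 3041/1832 - 25984/25563*(-1/213) = 3041/1832 + 25984/5444919 = 16605601367/9975091608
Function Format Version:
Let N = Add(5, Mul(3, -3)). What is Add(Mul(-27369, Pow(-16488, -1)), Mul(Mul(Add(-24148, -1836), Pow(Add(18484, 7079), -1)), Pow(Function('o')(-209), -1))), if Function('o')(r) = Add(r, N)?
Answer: Rational(16605601367, 9975091608) ≈ 1.6647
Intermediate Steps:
N = -4 (N = Add(5, -9) = -4)
Function('o')(r) = Add(-4, r) (Function('o')(r) = Add(r, -4) = Add(-4, r))
Add(Mul(-27369, Pow(-16488, -1)), Mul(Mul(Add(-24148, -1836), Pow(Add(18484, 7079), -1)), Pow(Function('o')(-209), -1))) = Add(Mul(-27369, Pow(-16488, -1)), Mul(Mul(Add(-24148, -1836), Pow(Add(18484, 7079), -1)), Pow(Add(-4, -209), -1))) = Add(Mul(-27369, Rational(-1, 16488)), Mul(Mul(-25984, Pow(25563, -1)), Pow(-213, -1))) = Add(Rational(3041, 1832), Mul(Mul(-25984, Rational(1, 25563)), Rational(-1, 213))) = Add(Rational(3041, 1832), Mul(Rational(-25984, 25563), Rational(-1, 213))) = Add(Rational(3041, 1832), Rational(25984, 5444919)) = Rational(16605601367, 9975091608)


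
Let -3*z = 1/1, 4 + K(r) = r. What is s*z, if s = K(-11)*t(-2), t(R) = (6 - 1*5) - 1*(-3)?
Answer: 20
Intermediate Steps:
K(r) = -4 + r
t(R) = 4 (t(R) = (6 - 5) + 3 = 1 + 3 = 4)
z = -1/3 (z = -1/(3*1) = -1/3 ≈ -0.33333)
s = -60 (s = (-4 - 11)*4 = -15*4 = -60)
s*z = -60*(-1/3) = 20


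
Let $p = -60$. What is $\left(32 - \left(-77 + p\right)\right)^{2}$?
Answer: $28561$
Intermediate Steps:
$\left(32 - \left(-77 + p\right)\right)^{2} = \left(32 + \left(77 - -60\right)\right)^{2} = \left(32 + \left(77 + 60\right)\right)^{2} = \left(32 + 137\right)^{2} = 169^{2} = 28561$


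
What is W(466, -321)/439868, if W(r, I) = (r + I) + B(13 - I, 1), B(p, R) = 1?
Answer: 73/219934 ≈ 0.00033192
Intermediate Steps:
W(r, I) = 1 + I + r (W(r, I) = (r + I) + 1 = (I + r) + 1 = 1 + I + r)
W(466, -321)/439868 = (1 - 321 + 466)/439868 = 146*(1/439868) = 73/219934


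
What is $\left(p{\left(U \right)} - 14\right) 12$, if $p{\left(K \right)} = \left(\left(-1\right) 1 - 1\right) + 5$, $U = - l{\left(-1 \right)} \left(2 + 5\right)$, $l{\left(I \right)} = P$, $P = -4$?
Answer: $-132$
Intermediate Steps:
$l{\left(I \right)} = -4$
$U = 28$ ($U = \left(-1\right) \left(-4\right) \left(2 + 5\right) = 4 \cdot 7 = 28$)
$p{\left(K \right)} = 3$ ($p{\left(K \right)} = \left(-1 - 1\right) + 5 = -2 + 5 = 3$)
$\left(p{\left(U \right)} - 14\right) 12 = \left(3 - 14\right) 12 = \left(-11\right) 12 = -132$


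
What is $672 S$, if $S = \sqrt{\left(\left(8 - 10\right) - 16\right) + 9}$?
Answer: $2016 i \approx 2016.0 i$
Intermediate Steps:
$S = 3 i$ ($S = \sqrt{\left(-2 - 16\right) + 9} = \sqrt{-18 + 9} = \sqrt{-9} = 3 i \approx 3.0 i$)
$672 S = 672 \cdot 3 i = 2016 i$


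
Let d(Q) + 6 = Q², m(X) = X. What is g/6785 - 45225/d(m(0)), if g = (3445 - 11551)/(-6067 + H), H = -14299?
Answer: 1041556707231/138183310 ≈ 7537.5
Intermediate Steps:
d(Q) = -6 + Q²
g = 4053/10183 (g = (3445 - 11551)/(-6067 - 14299) = -8106/(-20366) = -8106*(-1/20366) = 4053/10183 ≈ 0.39802)
g/6785 - 45225/d(m(0)) = (4053/10183)/6785 - 45225/(-6 + 0²) = (4053/10183)*(1/6785) - 45225/(-6 + 0) = 4053/69091655 - 45225/(-6) = 4053/69091655 - 45225*(-⅙) = 4053/69091655 + 15075/2 = 1041556707231/138183310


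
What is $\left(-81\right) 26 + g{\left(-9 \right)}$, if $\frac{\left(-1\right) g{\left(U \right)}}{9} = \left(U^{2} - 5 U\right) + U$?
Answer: $-3159$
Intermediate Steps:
$g{\left(U \right)} = - 9 U^{2} + 36 U$ ($g{\left(U \right)} = - 9 \left(\left(U^{2} - 5 U\right) + U\right) = - 9 \left(U^{2} - 4 U\right) = - 9 U^{2} + 36 U$)
$\left(-81\right) 26 + g{\left(-9 \right)} = \left(-81\right) 26 + 9 \left(-9\right) \left(4 - -9\right) = -2106 + 9 \left(-9\right) \left(4 + 9\right) = -2106 + 9 \left(-9\right) 13 = -2106 - 1053 = -3159$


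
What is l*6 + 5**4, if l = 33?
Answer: 823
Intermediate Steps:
l*6 + 5**4 = 33*6 + 5**4 = 198 + 625 = 823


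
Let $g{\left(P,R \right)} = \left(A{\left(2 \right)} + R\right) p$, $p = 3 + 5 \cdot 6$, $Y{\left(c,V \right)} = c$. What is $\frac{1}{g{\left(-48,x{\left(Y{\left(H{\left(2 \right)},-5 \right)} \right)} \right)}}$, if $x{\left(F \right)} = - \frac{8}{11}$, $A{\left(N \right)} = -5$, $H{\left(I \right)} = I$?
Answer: $- \frac{1}{189} \approx -0.005291$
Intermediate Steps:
$x{\left(F \right)} = - \frac{8}{11}$ ($x{\left(F \right)} = \left(-8\right) \frac{1}{11} = - \frac{8}{11}$)
$p = 33$ ($p = 3 + 30 = 33$)
$g{\left(P,R \right)} = -165 + 33 R$ ($g{\left(P,R \right)} = \left(-5 + R\right) 33 = -165 + 33 R$)
$\frac{1}{g{\left(-48,x{\left(Y{\left(H{\left(2 \right)},-5 \right)} \right)} \right)}} = \frac{1}{-165 + 33 \left(- \frac{8}{11}\right)} = \frac{1}{-165 - 24} = \frac{1}{-189} = - \frac{1}{189}$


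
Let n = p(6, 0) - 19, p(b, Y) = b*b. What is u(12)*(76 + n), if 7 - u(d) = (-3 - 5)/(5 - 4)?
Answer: 1395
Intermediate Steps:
p(b, Y) = b**2
n = 17 (n = 6**2 - 19 = 36 - 19 = 17)
u(d) = 15 (u(d) = 7 - (-3 - 5)/(5 - 4) = 7 - (-8)/1 = 7 - (-8) = 7 - 1*(-8) = 7 + 8 = 15)
u(12)*(76 + n) = 15*(76 + 17) = 15*93 = 1395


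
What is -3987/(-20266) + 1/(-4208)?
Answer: 8378515/42639664 ≈ 0.19650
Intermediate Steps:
-3987/(-20266) + 1/(-4208) = -3987*(-1/20266) - 1/4208 = 3987/20266 - 1/4208 = 8378515/42639664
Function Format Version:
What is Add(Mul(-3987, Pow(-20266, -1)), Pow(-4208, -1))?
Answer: Rational(8378515, 42639664) ≈ 0.19650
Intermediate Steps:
Add(Mul(-3987, Pow(-20266, -1)), Pow(-4208, -1)) = Add(Mul(-3987, Rational(-1, 20266)), Rational(-1, 4208)) = Add(Rational(3987, 20266), Rational(-1, 4208)) = Rational(8378515, 42639664)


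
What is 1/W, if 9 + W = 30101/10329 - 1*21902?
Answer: -10329/226288618 ≈ -4.5645e-5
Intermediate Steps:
W = -226288618/10329 (W = -9 + (30101/10329 - 1*21902) = -9 + (30101*(1/10329) - 21902) = -9 + (30101/10329 - 21902) = -9 - 226195657/10329 = -226288618/10329 ≈ -21908.)
1/W = 1/(-226288618/10329) = -10329/226288618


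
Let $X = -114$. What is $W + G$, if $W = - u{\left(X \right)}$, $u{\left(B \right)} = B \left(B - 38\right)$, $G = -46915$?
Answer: $-64243$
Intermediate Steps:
$u{\left(B \right)} = B \left(-38 + B\right)$
$W = -17328$ ($W = - \left(-114\right) \left(-38 - 114\right) = - \left(-114\right) \left(-152\right) = \left(-1\right) 17328 = -17328$)
$W + G = -17328 - 46915 = -64243$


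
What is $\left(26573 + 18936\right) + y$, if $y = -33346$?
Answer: $12163$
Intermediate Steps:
$\left(26573 + 18936\right) + y = \left(26573 + 18936\right) - 33346 = 45509 - 33346 = 12163$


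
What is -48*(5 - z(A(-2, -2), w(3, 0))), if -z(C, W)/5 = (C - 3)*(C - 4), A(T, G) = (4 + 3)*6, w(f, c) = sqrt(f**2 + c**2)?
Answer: -355920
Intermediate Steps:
w(f, c) = sqrt(c**2 + f**2)
A(T, G) = 42 (A(T, G) = 7*6 = 42)
z(C, W) = -5*(-4 + C)*(-3 + C) (z(C, W) = -5*(C - 3)*(C - 4) = -5*(-3 + C)*(-4 + C) = -5*(-4 + C)*(-3 + C))
-48*(5 - z(A(-2, -2), w(3, 0))) = -48*(5 - (-60 - 5*42**2 + 35*42)) = -48*(5 - (-60 - 5*1764 + 1470)) = -48*(5 - (-60 - 8820 + 1470)) = -48*(5 - 1*(-7410)) = -48*(5 + 7410) = -48*7415 = -355920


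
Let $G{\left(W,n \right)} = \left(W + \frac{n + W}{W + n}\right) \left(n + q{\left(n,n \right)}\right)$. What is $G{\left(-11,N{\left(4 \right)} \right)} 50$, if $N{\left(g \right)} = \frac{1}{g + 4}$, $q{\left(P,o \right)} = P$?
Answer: $-125$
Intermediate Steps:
$N{\left(g \right)} = \frac{1}{4 + g}$
$G{\left(W,n \right)} = 2 n \left(1 + W\right)$ ($G{\left(W,n \right)} = \left(W + \frac{n + W}{W + n}\right) \left(n + n\right) = \left(W + \frac{W + n}{W + n}\right) 2 n = \left(W + 1\right) 2 n = \left(1 + W\right) 2 n = 2 n \left(1 + W\right)$)
$G{\left(-11,N{\left(4 \right)} \right)} 50 = \frac{2 \left(1 - 11\right)}{4 + 4} \cdot 50 = 2 \cdot \frac{1}{8} \left(-10\right) 50 = \left(- \frac{5}{2}\right) 50 = -125$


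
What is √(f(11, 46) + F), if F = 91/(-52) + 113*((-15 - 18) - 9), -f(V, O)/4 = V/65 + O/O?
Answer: I*√80316015/130 ≈ 68.938*I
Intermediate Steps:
f(V, O) = -4 - 4*V/65 (f(V, O) = -4*(V/65 + O/O) = -4*(V*(1/65) + 1) = -4*(V/65 + 1) = -4*(1 + V/65) = -4 - 4*V/65)
F = -18991/4 (F = 91*(-1/52) + 113*(-33 - 9) = -7/4 + 113*(-42) = -7/4 - 4746 = -18991/4 ≈ -4747.8)
√(f(11, 46) + F) = √((-4 - 4/65*11) - 18991/4) = √((-4 - 44/65) - 18991/4) = √(-304/65 - 18991/4) = √(-1235631/260) = I*√80316015/130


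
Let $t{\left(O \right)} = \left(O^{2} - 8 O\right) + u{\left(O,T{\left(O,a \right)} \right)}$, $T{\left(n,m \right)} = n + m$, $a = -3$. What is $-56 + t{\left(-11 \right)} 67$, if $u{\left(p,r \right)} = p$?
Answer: $13210$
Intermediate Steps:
$T{\left(n,m \right)} = m + n$
$t{\left(O \right)} = O^{2} - 7 O$ ($t{\left(O \right)} = \left(O^{2} - 8 O\right) + O = O^{2} - 7 O$)
$-56 + t{\left(-11 \right)} 67 = -56 + - 11 \left(-7 - 11\right) 67 = -56 + \left(-11\right) \left(-18\right) 67 = -56 + 198 \cdot 67 = -56 + 13266 = 13210$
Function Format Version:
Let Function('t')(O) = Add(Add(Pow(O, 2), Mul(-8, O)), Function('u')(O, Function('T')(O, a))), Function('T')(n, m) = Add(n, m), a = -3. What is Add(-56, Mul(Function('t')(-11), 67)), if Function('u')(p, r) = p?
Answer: 13210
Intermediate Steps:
Function('T')(n, m) = Add(m, n)
Function('t')(O) = Add(Pow(O, 2), Mul(-7, O)) (Function('t')(O) = Add(Add(Pow(O, 2), Mul(-8, O)), O) = Add(Pow(O, 2), Mul(-7, O)))
Add(-56, Mul(Function('t')(-11), 67)) = Add(-56, Mul(Mul(-11, Add(-7, -11)), 67)) = Add(-56, Mul(Mul(-11, -18), 67)) = Add(-56, Mul(198, 67)) = Add(-56, 13266) = 13210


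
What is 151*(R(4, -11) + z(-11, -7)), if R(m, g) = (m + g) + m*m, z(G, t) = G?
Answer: -302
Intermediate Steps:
R(m, g) = g + m + m² (R(m, g) = (g + m) + m² = g + m + m²)
151*(R(4, -11) + z(-11, -7)) = 151*((-11 + 4 + 4²) - 11) = 151*((-11 + 4 + 16) - 11) = 151*(9 - 11) = 151*(-2) = -302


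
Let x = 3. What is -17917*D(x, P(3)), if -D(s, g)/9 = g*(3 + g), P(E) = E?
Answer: 2902554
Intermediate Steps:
D(s, g) = -9*g*(3 + g)
-17917*D(x, P(3)) = -(-161253)*3*(3 + 3) = -(-161253)*3*6 = -17917*(-162) = 2902554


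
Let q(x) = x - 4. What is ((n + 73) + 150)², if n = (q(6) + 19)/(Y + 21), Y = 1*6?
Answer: 4056196/81 ≈ 50077.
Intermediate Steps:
Y = 6
q(x) = -4 + x
n = 7/9 (n = ((-4 + 6) + 19)/(6 + 21) = (2 + 19)/27 = 21*(1/27) = 7/9 ≈ 0.77778)
((n + 73) + 150)² = ((7/9 + 73) + 150)² = (664/9 + 150)² = (2014/9)² = 4056196/81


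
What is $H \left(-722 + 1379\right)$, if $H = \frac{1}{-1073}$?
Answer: $- \frac{657}{1073} \approx -0.6123$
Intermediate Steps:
$H = - \frac{1}{1073} \approx -0.00093197$
$H \left(-722 + 1379\right) = - \frac{-722 + 1379}{1073} = \left(- \frac{1}{1073}\right) 657 = - \frac{657}{1073}$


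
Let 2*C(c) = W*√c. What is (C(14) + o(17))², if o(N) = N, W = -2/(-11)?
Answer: (187 + √14)²/121 ≈ 300.68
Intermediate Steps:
W = 2/11 (W = -2*(-1/11) = 2/11 ≈ 0.18182)
C(c) = √c/11 (C(c) = (2*√c/11)/2 = √c/11)
(C(14) + o(17))² = (√14/11 + 17)² = (17 + √14/11)²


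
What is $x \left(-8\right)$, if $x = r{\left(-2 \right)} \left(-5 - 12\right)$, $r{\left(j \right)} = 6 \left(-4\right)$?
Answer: $-3264$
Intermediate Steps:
$r{\left(j \right)} = -24$
$x = 408$ ($x = - 24 \left(-5 - 12\right) = \left(-24\right) \left(-17\right) = 408$)
$x \left(-8\right) = 408 \left(-8\right) = -3264$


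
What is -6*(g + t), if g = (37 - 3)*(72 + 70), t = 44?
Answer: -29232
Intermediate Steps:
g = 4828 (g = 34*142 = 4828)
-6*(g + t) = -6*(4828 + 44) = -6*4872 = -29232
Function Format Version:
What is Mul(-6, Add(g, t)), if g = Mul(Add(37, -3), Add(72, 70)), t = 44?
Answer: -29232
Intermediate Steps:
g = 4828 (g = Mul(34, 142) = 4828)
Mul(-6, Add(g, t)) = Mul(-6, Add(4828, 44)) = Mul(-6, 4872) = -29232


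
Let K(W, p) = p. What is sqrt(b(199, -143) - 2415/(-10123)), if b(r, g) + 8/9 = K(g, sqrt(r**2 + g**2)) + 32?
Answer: sqrt(28913059525 + 4611380805*sqrt(2402))/30369 ≈ 16.625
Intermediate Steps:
b(r, g) = 280/9 + sqrt(g**2 + r**2) (b(r, g) = -8/9 + (sqrt(r**2 + g**2) + 32) = -8/9 + (sqrt(g**2 + r**2) + 32) = -8/9 + (32 + sqrt(g**2 + r**2)) = 280/9 + sqrt(g**2 + r**2))
sqrt(b(199, -143) - 2415/(-10123)) = sqrt((280/9 + sqrt((-143)**2 + 199**2)) - 2415/(-10123)) = sqrt((280/9 + sqrt(20449 + 39601)) - 2415*(-1/10123)) = sqrt((280/9 + sqrt(60050)) + 2415/10123) = sqrt((280/9 + 5*sqrt(2402)) + 2415/10123) = sqrt(2856175/91107 + 5*sqrt(2402))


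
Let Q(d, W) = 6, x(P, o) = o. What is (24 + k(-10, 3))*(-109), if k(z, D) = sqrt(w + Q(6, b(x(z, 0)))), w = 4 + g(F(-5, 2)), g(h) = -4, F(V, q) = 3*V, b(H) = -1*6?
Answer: -2616 - 109*sqrt(6) ≈ -2883.0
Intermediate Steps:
b(H) = -6
w = 0 (w = 4 - 4 = 0)
k(z, D) = sqrt(6) (k(z, D) = sqrt(0 + 6) = sqrt(6))
(24 + k(-10, 3))*(-109) = (24 + sqrt(6))*(-109) = -2616 - 109*sqrt(6)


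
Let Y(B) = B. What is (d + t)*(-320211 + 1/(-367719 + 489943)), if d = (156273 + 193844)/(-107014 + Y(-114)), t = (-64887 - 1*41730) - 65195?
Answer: 720373106397117308939/13093612672 ≈ 5.5017e+10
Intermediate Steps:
t = -171812 (t = (-64887 - 41730) - 65195 = -106617 - 65195 = -171812)
d = -350117/107128 (d = (156273 + 193844)/(-107014 - 114) = 350117/(-107128) = 350117*(-1/107128) = -350117/107128 ≈ -3.2682)
(d + t)*(-320211 + 1/(-367719 + 489943)) = (-350117/107128 - 171812)*(-320211 + 1/(-367719 + 489943)) = -18406226053*(-320211 + 1/122224)/107128 = -18406226053/107128*(-39137469263/122224) = 720373106397117308939/13093612672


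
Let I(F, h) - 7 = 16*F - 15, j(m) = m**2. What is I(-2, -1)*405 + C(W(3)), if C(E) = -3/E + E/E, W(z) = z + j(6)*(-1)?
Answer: -178188/11 ≈ -16199.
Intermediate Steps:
W(z) = -36 + z (W(z) = z + 6**2*(-1) = z + 36*(-1) = z - 36 = -36 + z)
I(F, h) = -8 + 16*F (I(F, h) = 7 + (16*F - 15) = 7 + (-15 + 16*F) = -8 + 16*F)
C(E) = 1 - 3/E (C(E) = -3/E + 1 = 1 - 3/E)
I(-2, -1)*405 + C(W(3)) = (-8 + 16*(-2))*405 + (-3 + (-36 + 3))/(-36 + 3) = (-8 - 32)*405 + (-3 - 33)/(-33) = -40*405 - 1/33*(-36) = -16200 + 12/11 = -178188/11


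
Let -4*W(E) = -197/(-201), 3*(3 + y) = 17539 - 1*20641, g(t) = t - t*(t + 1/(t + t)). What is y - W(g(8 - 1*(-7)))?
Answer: -833551/804 ≈ -1036.8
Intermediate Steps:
g(t) = t - t*(t + 1/(2*t))
y = -1037 (y = -3 + (17539 - 1*20641)/3 = -3 + (17539 - 20641)/3 = -3 + (1/3)*(-3102) = -3 - 1034 = -1037)
W(E) = -197/804 (W(E) = -(-197)/(4*(-201)) = -(-197)*(-1)/(4*201) = -1/4*197/201 = -197/804)
y - W(g(8 - 1*(-7))) = -1037 - 1*(-197/804) = -1037 + 197/804 = -833551/804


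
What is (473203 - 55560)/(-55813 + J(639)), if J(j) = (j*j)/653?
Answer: -272720879/36037568 ≈ -7.5677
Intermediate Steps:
J(j) = j²/653 (J(j) = j²*(1/653) = j²/653)
(473203 - 55560)/(-55813 + J(639)) = (473203 - 55560)/(-55813 + (1/653)*639²) = 417643/(-55813 + (1/653)*408321) = 417643/(-55813 + 408321/653) = 417643/(-36037568/653) = 417643*(-653/36037568) = -272720879/36037568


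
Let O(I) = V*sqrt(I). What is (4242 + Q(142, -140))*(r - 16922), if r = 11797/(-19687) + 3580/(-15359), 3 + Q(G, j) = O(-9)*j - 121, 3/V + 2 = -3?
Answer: -21071811621930662/302372633 - 1289484344032668*I/302372633 ≈ -6.9688e+7 - 4.2646e+6*I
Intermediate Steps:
V = -3/5 (V = 3/(-2 - 3) = 3/(-5) = 3*(-1/5) = -3/5 ≈ -0.60000)
O(I) = -3*sqrt(I)/5
Q(G, j) = -124 - 9*I*j/5 (Q(G, j) = -3 + ((-9*I/5)*j - 121) = -3 + (-9*I*j/5 - 121) = -3 + (-121 - 9*I*j/5) = -124 - 9*I*j/5)
r = -251669583/302372633 (r = 11797*(-1/19687) + 3580*(-1/15359) = -11797/19687 - 3580/15359 = -251669583/302372633 ≈ -0.83232)
(4242 + Q(142, -140))*(r - 16922) = (4242 + (-124 - 9/5*I*(-140)))*(-251669583/302372633 - 16922) = (4242 + (-124 + 252*I))*(-5117001365209/302372633) = (4118 + 252*I)*(-5117001365209/302372633) = -21071811621930662/302372633 - 1289484344032668*I/302372633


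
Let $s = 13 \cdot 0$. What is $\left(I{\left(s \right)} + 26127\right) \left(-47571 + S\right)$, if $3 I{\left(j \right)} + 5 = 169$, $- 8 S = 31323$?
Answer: $- \frac{10783992865}{8} \approx -1.348 \cdot 10^{9}$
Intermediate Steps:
$S = - \frac{31323}{8}$ ($S = \left(- \frac{1}{8}\right) 31323 = - \frac{31323}{8} \approx -3915.4$)
$s = 0$
$I{\left(j \right)} = \frac{164}{3}$ ($I{\left(j \right)} = - \frac{5}{3} + \frac{1}{3} \cdot 169 = - \frac{5}{3} + \frac{169}{3} = \frac{164}{3}$)
$\left(I{\left(s \right)} + 26127\right) \left(-47571 + S\right) = \left(\frac{164}{3} + 26127\right) \left(-47571 - \frac{31323}{8}\right) = \frac{78545}{3} \left(- \frac{411891}{8}\right) = - \frac{10783992865}{8}$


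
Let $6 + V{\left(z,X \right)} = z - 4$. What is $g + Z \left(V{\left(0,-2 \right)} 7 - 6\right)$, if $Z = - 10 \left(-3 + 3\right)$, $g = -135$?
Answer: $-135$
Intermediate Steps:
$V{\left(z,X \right)} = -10 + z$ ($V{\left(z,X \right)} = -6 + \left(z - 4\right) = -6 + \left(-4 + z\right) = -10 + z$)
$Z = 0$ ($Z = \left(-10\right) 0 = 0$)
$g + Z \left(V{\left(0,-2 \right)} 7 - 6\right) = -135 + 0 \left(\left(-10 + 0\right) 7 - 6\right) = -135 + 0 \left(\left(-10\right) 7 - 6\right) = -135 + 0 \left(-70 - 6\right) = -135 + 0 \left(-76\right) = -135 + 0 = -135$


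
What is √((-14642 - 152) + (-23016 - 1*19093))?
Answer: I*√56903 ≈ 238.54*I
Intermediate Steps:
√((-14642 - 152) + (-23016 - 1*19093)) = √(-14794 + (-23016 - 19093)) = √(-14794 - 42109) = √(-56903) = I*√56903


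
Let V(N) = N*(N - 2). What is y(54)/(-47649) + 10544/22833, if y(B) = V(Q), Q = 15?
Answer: 165986207/362656539 ≈ 0.45770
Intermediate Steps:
V(N) = N*(-2 + N)
y(B) = 195 (y(B) = 15*(-2 + 15) = 15*13 = 195)
y(54)/(-47649) + 10544/22833 = 195/(-47649) + 10544/22833 = 195*(-1/47649) + 10544*(1/22833) = -65/15883 + 10544/22833 = 165986207/362656539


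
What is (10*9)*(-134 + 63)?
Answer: -6390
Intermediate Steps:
(10*9)*(-134 + 63) = 90*(-71) = -6390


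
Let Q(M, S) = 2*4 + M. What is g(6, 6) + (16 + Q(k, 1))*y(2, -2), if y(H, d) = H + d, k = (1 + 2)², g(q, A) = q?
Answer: 6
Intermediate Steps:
k = 9 (k = 3² = 9)
Q(M, S) = 8 + M
g(6, 6) + (16 + Q(k, 1))*y(2, -2) = 6 + (16 + (8 + 9))*(2 - 2) = 6 + (16 + 17)*0 = 6 + 33*0 = 6 + 0 = 6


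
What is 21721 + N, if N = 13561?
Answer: 35282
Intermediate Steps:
21721 + N = 21721 + 13561 = 35282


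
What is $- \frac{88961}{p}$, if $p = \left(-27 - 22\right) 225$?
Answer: $\frac{88961}{11025} \approx 8.069$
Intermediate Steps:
$p = -11025$ ($p = \left(-49\right) 225 = -11025$)
$- \frac{88961}{p} = - \frac{88961}{-11025} = \left(-88961\right) \left(- \frac{1}{11025}\right) = \frac{88961}{11025}$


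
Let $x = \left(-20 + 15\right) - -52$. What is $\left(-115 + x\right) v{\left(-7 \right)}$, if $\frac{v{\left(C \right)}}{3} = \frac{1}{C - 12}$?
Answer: $\frac{204}{19} \approx 10.737$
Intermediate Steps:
$x = 47$ ($x = -5 + 52 = 47$)
$v{\left(C \right)} = \frac{3}{-12 + C}$ ($v{\left(C \right)} = \frac{3}{C - 12} = \frac{3}{-12 + C}$)
$\left(-115 + x\right) v{\left(-7 \right)} = \left(-115 + 47\right) \frac{3}{-12 - 7} = - 68 \frac{3}{-19} = - 68 \cdot 3 \left(- \frac{1}{19}\right) = \left(-68\right) \left(- \frac{3}{19}\right) = \frac{204}{19}$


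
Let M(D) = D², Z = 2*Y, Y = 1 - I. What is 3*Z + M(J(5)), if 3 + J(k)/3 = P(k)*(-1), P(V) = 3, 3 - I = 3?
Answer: 330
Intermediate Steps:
I = 0 (I = 3 - 1*3 = 3 - 3 = 0)
Y = 1 (Y = 1 - 1*0 = 1 + 0 = 1)
Z = 2 (Z = 2*1 = 2)
J(k) = -18 (J(k) = -9 + 3*(3*(-1)) = -9 + 3*(-3) = -9 - 9 = -18)
3*Z + M(J(5)) = 3*2 + (-18)² = 6 + 324 = 330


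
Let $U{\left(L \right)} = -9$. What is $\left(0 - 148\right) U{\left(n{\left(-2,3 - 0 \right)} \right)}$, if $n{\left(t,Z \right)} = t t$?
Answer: $1332$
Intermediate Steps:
$n{\left(t,Z \right)} = t^{2}$
$\left(0 - 148\right) U{\left(n{\left(-2,3 - 0 \right)} \right)} = \left(0 - 148\right) \left(-9\right) = \left(-148\right) \left(-9\right) = 1332$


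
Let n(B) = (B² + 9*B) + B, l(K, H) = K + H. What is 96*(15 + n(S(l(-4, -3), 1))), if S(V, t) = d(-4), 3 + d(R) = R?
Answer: -576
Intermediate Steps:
d(R) = -3 + R
l(K, H) = H + K
S(V, t) = -7 (S(V, t) = -3 - 4 = -7)
n(B) = B² + 10*B
96*(15 + n(S(l(-4, -3), 1))) = 96*(15 - 7*(10 - 7)) = 96*(15 - 7*3) = 96*(15 - 21) = 96*(-6) = -576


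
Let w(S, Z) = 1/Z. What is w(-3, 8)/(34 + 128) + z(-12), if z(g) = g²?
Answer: 186625/1296 ≈ 144.00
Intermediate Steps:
w(-3, 8)/(34 + 128) + z(-12) = 1/(8*(34 + 128)) + (-12)² = (⅛)/162 + 144 = (⅛)*(1/162) + 144 = 1/1296 + 144 = 186625/1296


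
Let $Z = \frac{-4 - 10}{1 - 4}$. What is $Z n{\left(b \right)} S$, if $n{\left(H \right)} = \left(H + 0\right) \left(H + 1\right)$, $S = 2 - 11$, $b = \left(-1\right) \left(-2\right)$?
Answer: $-252$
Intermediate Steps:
$b = 2$
$S = -9$ ($S = 2 - 11 = -9$)
$n{\left(H \right)} = H \left(1 + H\right)$
$Z = \frac{14}{3}$ ($Z = - \frac{14}{-3} = \left(-14\right) \left(- \frac{1}{3}\right) = \frac{14}{3} \approx 4.6667$)
$Z n{\left(b \right)} S = \frac{14 \cdot 2 \left(1 + 2\right)}{3} \left(-9\right) = \frac{14 \cdot 2 \cdot 3}{3} \left(-9\right) = \frac{14}{3} \cdot 6 \left(-9\right) = 28 \left(-9\right) = -252$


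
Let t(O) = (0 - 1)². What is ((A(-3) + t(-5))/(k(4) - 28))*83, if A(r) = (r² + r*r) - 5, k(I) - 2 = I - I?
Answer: -581/13 ≈ -44.692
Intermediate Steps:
k(I) = 2 (k(I) = 2 + (I - I) = 2 + 0 = 2)
A(r) = -5 + 2*r² (A(r) = (r² + r²) - 5 = 2*r² - 5 = -5 + 2*r²)
t(O) = 1 (t(O) = (-1)² = 1)
((A(-3) + t(-5))/(k(4) - 28))*83 = (((-5 + 2*(-3)²) + 1)/(2 - 28))*83 = (((-5 + 2*9) + 1)/(-26))*83 = (((-5 + 18) + 1)*(-1/26))*83 = ((13 + 1)*(-1/26))*83 = (14*(-1/26))*83 = -7/13*83 = -581/13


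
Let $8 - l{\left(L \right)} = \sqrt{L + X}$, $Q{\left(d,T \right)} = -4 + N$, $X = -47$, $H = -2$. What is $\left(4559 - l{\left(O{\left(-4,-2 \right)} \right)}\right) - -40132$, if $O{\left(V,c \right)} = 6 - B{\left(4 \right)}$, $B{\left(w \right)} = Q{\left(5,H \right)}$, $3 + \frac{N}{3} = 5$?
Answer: $44683 + i \sqrt{43} \approx 44683.0 + 6.5574 i$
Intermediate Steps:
$N = 6$ ($N = -9 + 3 \cdot 5 = -9 + 15 = 6$)
$Q{\left(d,T \right)} = 2$ ($Q{\left(d,T \right)} = -4 + 6 = 2$)
$B{\left(w \right)} = 2$
$O{\left(V,c \right)} = 4$ ($O{\left(V,c \right)} = 6 - 2 = 4$)
$l{\left(L \right)} = 8 - \sqrt{-47 + L}$ ($l{\left(L \right)} = 8 - \sqrt{L - 47} = 8 - \sqrt{-47 + L}$)
$\left(4559 - l{\left(O{\left(-4,-2 \right)} \right)}\right) - -40132 = \left(4559 - \left(8 - \sqrt{-47 + 4}\right)\right) - -40132 = \left(4559 - \left(8 - \sqrt{-43}\right)\right) + 40132 = \left(4559 - \left(8 - i \sqrt{43}\right)\right) + 40132 = \left(4551 + i \sqrt{43}\right) + 40132 = 44683 + i \sqrt{43}$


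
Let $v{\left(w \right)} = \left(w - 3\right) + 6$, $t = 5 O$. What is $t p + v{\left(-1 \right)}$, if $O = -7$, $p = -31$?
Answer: $1087$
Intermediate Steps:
$t = -35$ ($t = 5 \left(-7\right) = -35$)
$v{\left(w \right)} = 3 + w$ ($v{\left(w \right)} = \left(-3 + w\right) + 6 = 3 + w$)
$t p + v{\left(-1 \right)} = \left(-35\right) \left(-31\right) + \left(3 - 1\right) = 1085 + 2 = 1087$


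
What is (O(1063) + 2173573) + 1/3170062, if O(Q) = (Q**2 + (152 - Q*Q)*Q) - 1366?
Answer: -3796762002134289/3170062 ≈ -1.1977e+9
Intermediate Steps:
O(Q) = -1366 + Q**2 + Q*(152 - Q**2) (O(Q) = (Q**2 + (152 - Q**2)*Q) - 1366 = (Q**2 + Q*(152 - Q**2)) - 1366 = -1366 + Q**2 + Q*(152 - Q**2))
(O(1063) + 2173573) + 1/3170062 = ((-1366 + 1063**2 - 1*1063**3 + 152*1063) + 2173573) + 1/3170062 = ((-1366 + 1129969 - 1*1201157047 + 161576) + 2173573) + 1/3170062 = ((-1366 + 1129969 - 1201157047 + 161576) + 2173573) + 1/3170062 = (-1199866868 + 2173573) + 1/3170062 = -1197693295 + 1/3170062 = -3796762002134289/3170062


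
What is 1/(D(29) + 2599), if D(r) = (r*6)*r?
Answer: 1/7645 ≈ 0.00013080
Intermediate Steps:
D(r) = 6*r**2 (D(r) = (6*r)*r = 6*r**2)
1/(D(29) + 2599) = 1/(6*29**2 + 2599) = 1/(6*841 + 2599) = 1/(5046 + 2599) = 1/7645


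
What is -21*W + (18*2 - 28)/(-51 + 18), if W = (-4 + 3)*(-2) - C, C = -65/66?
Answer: -4153/66 ≈ -62.924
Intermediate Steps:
C = -65/66 (C = -65*1/66 = -65/66 ≈ -0.98485)
W = 197/66 (W = (-4 + 3)*(-2) - 1*(-65/66) = -1*(-2) + 65/66 = 2 + 65/66 = 197/66 ≈ 2.9848)
-21*W + (18*2 - 28)/(-51 + 18) = -21*197/66 + (18*2 - 28)/(-51 + 18) = -1379/22 + (36 - 28)/(-33) = -1379/22 + 8*(-1/33) = -1379/22 - 8/33 = -4153/66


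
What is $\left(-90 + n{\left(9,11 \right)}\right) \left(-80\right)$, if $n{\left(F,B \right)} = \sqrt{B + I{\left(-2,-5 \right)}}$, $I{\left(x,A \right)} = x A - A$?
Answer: $7200 - 80 \sqrt{26} \approx 6792.1$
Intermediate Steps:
$I{\left(x,A \right)} = - A + A x$ ($I{\left(x,A \right)} = A x - A = - A + A x$)
$n{\left(F,B \right)} = \sqrt{15 + B}$ ($n{\left(F,B \right)} = \sqrt{B - 5 \left(-1 - 2\right)} = \sqrt{B - -15} = \sqrt{B + 15} = \sqrt{15 + B}$)
$\left(-90 + n{\left(9,11 \right)}\right) \left(-80\right) = \left(-90 + \sqrt{15 + 11}\right) \left(-80\right) = \left(-90 + \sqrt{26}\right) \left(-80\right) = 7200 - 80 \sqrt{26}$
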